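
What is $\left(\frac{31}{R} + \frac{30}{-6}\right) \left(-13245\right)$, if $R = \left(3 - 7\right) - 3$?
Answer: $\frac{874170}{7} \approx 1.2488 \cdot 10^{5}$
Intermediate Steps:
$R = -7$ ($R = -4 - 3 = -7$)
$\left(\frac{31}{R} + \frac{30}{-6}\right) \left(-13245\right) = \left(\frac{31}{-7} + \frac{30}{-6}\right) \left(-13245\right) = \left(31 \left(- \frac{1}{7}\right) + 30 \left(- \frac{1}{6}\right)\right) \left(-13245\right) = \left(- \frac{31}{7} - 5\right) \left(-13245\right) = \left(- \frac{66}{7}\right) \left(-13245\right) = \frac{874170}{7}$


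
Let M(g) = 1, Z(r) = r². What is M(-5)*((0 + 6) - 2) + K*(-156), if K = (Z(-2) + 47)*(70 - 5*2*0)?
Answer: -556916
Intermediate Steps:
K = 3570 (K = ((-2)² + 47)*(70 - 5*2*0) = (4 + 47)*(70 - 10*0) = 51*(70 + 0) = 51*70 = 3570)
M(-5)*((0 + 6) - 2) + K*(-156) = 1*((0 + 6) - 2) + 3570*(-156) = 1*(6 - 2) - 556920 = 1*4 - 556920 = 4 - 556920 = -556916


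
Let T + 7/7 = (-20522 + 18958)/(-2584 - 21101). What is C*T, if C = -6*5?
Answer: 44242/1579 ≈ 28.019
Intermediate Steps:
C = -30
T = -22121/23685 (T = -1 + (-20522 + 18958)/(-2584 - 21101) = -1 - 1564/(-23685) = -1 - 1564*(-1/23685) = -1 + 1564/23685 = -22121/23685 ≈ -0.93397)
C*T = -30*(-22121/23685) = 44242/1579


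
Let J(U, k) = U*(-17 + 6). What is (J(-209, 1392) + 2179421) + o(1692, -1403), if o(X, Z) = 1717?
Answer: 2183437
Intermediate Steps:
J(U, k) = -11*U (J(U, k) = U*(-11) = -11*U)
(J(-209, 1392) + 2179421) + o(1692, -1403) = (-11*(-209) + 2179421) + 1717 = (2299 + 2179421) + 1717 = 2181720 + 1717 = 2183437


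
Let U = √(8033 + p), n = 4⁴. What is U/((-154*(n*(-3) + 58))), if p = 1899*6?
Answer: √19427/109340 ≈ 0.0012747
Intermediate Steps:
n = 256
p = 11394
U = √19427 (U = √(8033 + 11394) = √19427 ≈ 139.38)
U/((-154*(n*(-3) + 58))) = √19427/((-154*(256*(-3) + 58))) = √19427/((-154*(-768 + 58))) = √19427/((-154*(-710))) = √19427/109340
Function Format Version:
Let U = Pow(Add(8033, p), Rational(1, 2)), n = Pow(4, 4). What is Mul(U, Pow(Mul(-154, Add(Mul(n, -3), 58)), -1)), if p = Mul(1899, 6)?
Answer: Mul(Rational(1, 109340), Pow(19427, Rational(1, 2))) ≈ 0.0012747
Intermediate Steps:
n = 256
p = 11394
U = Pow(19427, Rational(1, 2)) (U = Pow(Add(8033, 11394), Rational(1, 2)) = Pow(19427, Rational(1, 2)) ≈ 139.38)
Mul(U, Pow(Mul(-154, Add(Mul(n, -3), 58)), -1)) = Mul(Pow(19427, Rational(1, 2)), Pow(Mul(-154, Add(Mul(256, -3), 58)), -1)) = Mul(Pow(19427, Rational(1, 2)), Pow(Mul(-154, Add(-768, 58)), -1)) = Mul(Pow(19427, Rational(1, 2)), Pow(Mul(-154, -710), -1)) = Mul(Pow(19427, Rational(1, 2)), Pow(109340, -1)) = Mul(Pow(19427, Rational(1, 2)), Rational(1, 109340)) = Mul(Rational(1, 109340), Pow(19427, Rational(1, 2)))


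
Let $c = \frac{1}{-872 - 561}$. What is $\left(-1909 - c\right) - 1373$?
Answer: $- \frac{4703105}{1433} \approx -3282.0$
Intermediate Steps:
$c = - \frac{1}{1433}$ ($c = \frac{1}{-1433} = - \frac{1}{1433} \approx -0.00069784$)
$\left(-1909 - c\right) - 1373 = \left(-1909 - - \frac{1}{1433}\right) - 1373 = \left(-1909 + \frac{1}{1433}\right) - 1373 = - \frac{2735596}{1433} - 1373 = - \frac{4703105}{1433}$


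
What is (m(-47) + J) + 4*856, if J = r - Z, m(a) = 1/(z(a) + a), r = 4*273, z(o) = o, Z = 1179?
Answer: 313677/94 ≈ 3337.0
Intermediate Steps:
r = 1092
m(a) = 1/(2*a) (m(a) = 1/(a + a) = 1/(2*a))
J = -87 (J = 1092 - 1*1179 = 1092 - 1179 = -87)
(m(-47) + J) + 4*856 = ((1/2)/(-47) - 87) + 4*856 = ((1/2)*(-1/47) - 87) + 3424 = (-1/94 - 87) + 3424 = -8179/94 + 3424 = 313677/94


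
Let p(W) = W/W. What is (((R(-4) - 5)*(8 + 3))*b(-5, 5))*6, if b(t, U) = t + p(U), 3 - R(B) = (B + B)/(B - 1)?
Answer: 4752/5 ≈ 950.40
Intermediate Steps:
p(W) = 1
R(B) = 3 - 2*B/(-1 + B) (R(B) = 3 - (B + B)/(B - 1) = 3 - 2*B/(-1 + B))
b(t, U) = 1 + t (b(t, U) = t + 1 = 1 + t)
(((R(-4) - 5)*(8 + 3))*b(-5, 5))*6 = ((((-3 - 4)/(-1 - 4) - 5)*(8 + 3))*(1 - 5))*6 = (((-7/(-5) - 5)*11)*(-4))*6 = (((-⅕*(-7) - 5)*11)*(-4))*6 = (((7/5 - 5)*11)*(-4))*6 = (-18/5*11*(-4))*6 = -198/5*(-4)*6 = (792/5)*6 = 4752/5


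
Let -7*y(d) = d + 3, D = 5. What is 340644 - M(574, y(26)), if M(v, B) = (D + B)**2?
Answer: 16691520/49 ≈ 3.4064e+5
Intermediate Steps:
y(d) = -3/7 - d/7 (y(d) = -(d + 3)/7 = -(3 + d)/7 = -3/7 - d/7)
M(v, B) = (5 + B)**2
340644 - M(574, y(26)) = 340644 - (5 + (-3/7 - 1/7*26))**2 = 340644 - (5 + (-3/7 - 26/7))**2 = 340644 - (5 - 29/7)**2 = 340644 - (6/7)**2 = 340644 - 1*36/49 = 340644 - 36/49 = 16691520/49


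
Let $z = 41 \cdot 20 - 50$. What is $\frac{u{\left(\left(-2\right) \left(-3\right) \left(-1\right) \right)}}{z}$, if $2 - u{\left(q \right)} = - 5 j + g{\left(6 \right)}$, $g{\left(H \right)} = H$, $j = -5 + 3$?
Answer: $- \frac{1}{55} \approx -0.018182$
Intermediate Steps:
$j = -2$
$u{\left(q \right)} = -14$ ($u{\left(q \right)} = 2 - \left(\left(-5\right) \left(-2\right) + 6\right) = 2 - \left(10 + 6\right) = 2 - 16 = -14$)
$z = 770$ ($z = 820 - 50 = 770$)
$\frac{u{\left(\left(-2\right) \left(-3\right) \left(-1\right) \right)}}{z} = - \frac{14}{770} = \left(-14\right) \frac{1}{770} = - \frac{1}{55}$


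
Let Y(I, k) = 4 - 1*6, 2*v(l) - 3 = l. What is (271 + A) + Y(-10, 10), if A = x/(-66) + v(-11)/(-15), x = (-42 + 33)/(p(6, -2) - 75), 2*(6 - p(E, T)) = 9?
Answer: 2177006/8085 ≈ 269.26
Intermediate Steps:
p(E, T) = 3/2 (p(E, T) = 6 - ½*9 = 6 - 9/2 = 3/2)
v(l) = 3/2 + l/2
Y(I, k) = -2 (Y(I, k) = 4 - 6 = -2)
x = 6/49 (x = (-42 + 33)/(3/2 - 75) = -9/(-147/2) = -9*(-2/147) = 6/49 ≈ 0.12245)
A = 2141/8085 (A = (6/49)/(-66) + (3/2 + (½)*(-11))/(-15) = (6/49)*(-1/66) + (3/2 - 11/2)*(-1/15) = -1/539 - 4*(-1/15) = -1/539 + 4/15 = 2141/8085 ≈ 0.26481)
(271 + A) + Y(-10, 10) = (271 + 2141/8085) - 2 = 2193176/8085 - 2 = 2177006/8085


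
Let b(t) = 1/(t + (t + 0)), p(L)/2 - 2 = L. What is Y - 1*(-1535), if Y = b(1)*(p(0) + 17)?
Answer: 3091/2 ≈ 1545.5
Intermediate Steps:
p(L) = 4 + 2*L
b(t) = 1/(2*t) (b(t) = 1/(t + t) = 1/(2*t))
Y = 21/2 (Y = ((½)/1)*((4 + 2*0) + 17) = ((½)*1)*((4 + 0) + 17) = (4 + 17)/2 = (½)*21 = 21/2 ≈ 10.500)
Y - 1*(-1535) = 21/2 - 1*(-1535) = 21/2 + 1535 = 3091/2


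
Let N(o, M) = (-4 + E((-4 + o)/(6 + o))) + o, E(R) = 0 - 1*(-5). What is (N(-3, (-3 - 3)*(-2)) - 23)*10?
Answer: -250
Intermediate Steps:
E(R) = 5 (E(R) = 0 + 5 = 5)
N(o, M) = 1 + o (N(o, M) = (-4 + 5) + o = 1 + o)
(N(-3, (-3 - 3)*(-2)) - 23)*10 = ((1 - 3) - 23)*10 = (-2 - 23)*10 = -25*10 = -250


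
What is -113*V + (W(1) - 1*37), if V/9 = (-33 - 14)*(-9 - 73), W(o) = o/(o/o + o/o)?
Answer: -7839109/2 ≈ -3.9196e+6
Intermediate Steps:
W(o) = o/2 (W(o) = o/(1 + 1) = o/2)
V = 34686 (V = 9*((-33 - 14)*(-9 - 73)) = 9*(-47*(-82)) = 9*3854 = 34686)
-113*V + (W(1) - 1*37) = -113*34686 + ((1/2)*1 - 1*37) = -3919518 + (1/2 - 37) = -3919518 - 73/2 = -7839109/2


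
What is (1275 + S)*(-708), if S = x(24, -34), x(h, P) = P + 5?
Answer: -882168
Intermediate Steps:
x(h, P) = 5 + P
S = -29 (S = 5 - 34 = -29)
(1275 + S)*(-708) = (1275 - 29)*(-708) = 1246*(-708) = -882168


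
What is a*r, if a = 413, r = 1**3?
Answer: 413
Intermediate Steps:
r = 1
a*r = 413*1 = 413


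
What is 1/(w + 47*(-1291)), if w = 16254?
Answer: -1/44423 ≈ -2.2511e-5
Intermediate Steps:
1/(w + 47*(-1291)) = 1/(16254 + 47*(-1291)) = 1/(16254 - 60677) = 1/(-44423) = -1/44423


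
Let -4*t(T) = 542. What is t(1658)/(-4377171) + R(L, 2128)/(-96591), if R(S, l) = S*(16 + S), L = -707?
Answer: -475199311277/93954516458 ≈ -5.0578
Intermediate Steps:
t(T) = -271/2 (t(T) = -¼*542 = -271/2)
t(1658)/(-4377171) + R(L, 2128)/(-96591) = -271/2/(-4377171) - 707*(16 - 707)/(-96591) = -271/2*(-1/4377171) - 707*(-691)*(-1/96591) = 271/8754342 + 488537*(-1/96591) = 271/8754342 - 488537/96591 = -475199311277/93954516458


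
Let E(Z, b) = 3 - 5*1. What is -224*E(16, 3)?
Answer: 448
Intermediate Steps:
E(Z, b) = -2 (E(Z, b) = 3 - 5 = -2)
-224*E(16, 3) = -224*(-2) = 448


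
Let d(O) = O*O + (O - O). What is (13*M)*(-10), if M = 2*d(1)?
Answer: -260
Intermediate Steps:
d(O) = O² (d(O) = O² + 0 = O²)
M = 2 (M = 2*1² = 2*1 = 2)
(13*M)*(-10) = (13*2)*(-10) = 26*(-10) = -260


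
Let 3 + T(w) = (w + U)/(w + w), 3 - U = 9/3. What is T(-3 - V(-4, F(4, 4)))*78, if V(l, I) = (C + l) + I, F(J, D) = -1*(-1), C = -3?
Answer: -195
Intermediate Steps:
F(J, D) = 1
V(l, I) = -3 + I + l (V(l, I) = (-3 + l) + I = -3 + I + l)
U = 0 (U = 3 - 9/3 = 3 - 1*3 = 3 - 3 = 0)
T(w) = -5/2 (T(w) = -3 + (w + 0)/(w + w) = -3 + w/((2*w)) = -3 + w*(1/(2*w)) = -3 + 1/2 = -5/2)
T(-3 - V(-4, F(4, 4)))*78 = -5/2*78 = -195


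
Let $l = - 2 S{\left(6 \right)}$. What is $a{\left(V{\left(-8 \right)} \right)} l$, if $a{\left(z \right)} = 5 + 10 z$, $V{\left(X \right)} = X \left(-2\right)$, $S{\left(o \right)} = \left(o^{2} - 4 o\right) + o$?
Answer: $-5940$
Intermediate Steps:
$S{\left(o \right)} = o^{2} - 3 o$
$V{\left(X \right)} = - 2 X$
$l = -36$ ($l = - 2 \cdot 6 \left(-3 + 6\right) = - 2 \cdot 6 \cdot 3 = \left(-2\right) 18 = -36$)
$a{\left(V{\left(-8 \right)} \right)} l = \left(5 + 10 \left(\left(-2\right) \left(-8\right)\right)\right) \left(-36\right) = \left(5 + 10 \cdot 16\right) \left(-36\right) = \left(5 + 160\right) \left(-36\right) = 165 \left(-36\right) = -5940$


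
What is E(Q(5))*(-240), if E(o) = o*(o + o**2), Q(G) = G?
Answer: -36000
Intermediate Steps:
E(Q(5))*(-240) = (5**2*(1 + 5))*(-240) = (25*6)*(-240) = 150*(-240) = -36000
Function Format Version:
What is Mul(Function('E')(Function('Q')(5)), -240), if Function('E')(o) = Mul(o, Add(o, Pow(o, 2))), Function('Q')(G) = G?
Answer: -36000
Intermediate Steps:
Mul(Function('E')(Function('Q')(5)), -240) = Mul(Mul(Pow(5, 2), Add(1, 5)), -240) = Mul(Mul(25, 6), -240) = Mul(150, -240) = -36000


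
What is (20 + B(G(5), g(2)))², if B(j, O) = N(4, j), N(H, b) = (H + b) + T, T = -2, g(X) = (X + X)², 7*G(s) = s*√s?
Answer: 23841/49 + 220*√5/7 ≈ 556.83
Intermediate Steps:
G(s) = s^(3/2)/7 (G(s) = (s*√s)/7 = s^(3/2)/7)
g(X) = 4*X² (g(X) = (2*X)² = 4*X²)
N(H, b) = -2 + H + b (N(H, b) = (H + b) - 2 = -2 + H + b)
B(j, O) = 2 + j (B(j, O) = -2 + 4 + j = 2 + j)
(20 + B(G(5), g(2)))² = (20 + (2 + 5^(3/2)/7))² = (20 + (2 + (5*√5)/7))² = (20 + (2 + 5*√5/7))² = (22 + 5*√5/7)²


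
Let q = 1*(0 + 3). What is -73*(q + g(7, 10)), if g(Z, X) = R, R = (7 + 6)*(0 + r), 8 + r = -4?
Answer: 11169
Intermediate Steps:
r = -12 (r = -8 - 4 = -12)
R = -156 (R = (7 + 6)*(0 - 12) = 13*(-12) = -156)
g(Z, X) = -156
q = 3 (q = 1*3 = 3)
-73*(q + g(7, 10)) = -73*(3 - 156) = -73*(-153) = 11169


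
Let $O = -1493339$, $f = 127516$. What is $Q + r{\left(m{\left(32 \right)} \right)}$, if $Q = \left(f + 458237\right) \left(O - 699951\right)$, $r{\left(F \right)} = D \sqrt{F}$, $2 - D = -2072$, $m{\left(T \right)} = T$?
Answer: $-1284726197370 + 8296 \sqrt{2} \approx -1.2847 \cdot 10^{12}$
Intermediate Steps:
$D = 2074$ ($D = 2 - -2072 = 2 + 2072 = 2074$)
$r{\left(F \right)} = 2074 \sqrt{F}$
$Q = -1284726197370$ ($Q = \left(127516 + 458237\right) \left(-1493339 - 699951\right) = 585753 \left(-2193290\right) = -1284726197370$)
$Q + r{\left(m{\left(32 \right)} \right)} = -1284726197370 + 2074 \sqrt{32} = -1284726197370 + 2074 \cdot 4 \sqrt{2} = -1284726197370 + 8296 \sqrt{2}$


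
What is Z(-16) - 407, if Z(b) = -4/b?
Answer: -1627/4 ≈ -406.75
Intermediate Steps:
Z(-16) - 407 = -4/(-16) - 407 = -4*(-1/16) - 407 = ¼ - 407 = -1627/4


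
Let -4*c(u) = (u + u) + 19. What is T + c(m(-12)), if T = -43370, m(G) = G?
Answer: -173475/4 ≈ -43369.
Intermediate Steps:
c(u) = -19/4 - u/2 (c(u) = -((u + u) + 19)/4 = -(2*u + 19)/4 = -(19 + 2*u)/4 = -19/4 - u/2)
T + c(m(-12)) = -43370 + (-19/4 - 1/2*(-12)) = -43370 + (-19/4 + 6) = -43370 + 5/4 = -173475/4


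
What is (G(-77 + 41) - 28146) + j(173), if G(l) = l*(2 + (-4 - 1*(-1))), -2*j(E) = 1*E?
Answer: -56393/2 ≈ -28197.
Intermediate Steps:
j(E) = -E/2
G(l) = -l (G(l) = l*(2 + (-4 + 1)) = l*(2 - 3) = l*(-1) = -l)
(G(-77 + 41) - 28146) + j(173) = (-(-77 + 41) - 28146) - ½*173 = (-1*(-36) - 28146) - 173/2 = (36 - 28146) - 173/2 = -28110 - 173/2 = -56393/2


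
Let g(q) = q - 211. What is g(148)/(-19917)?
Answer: 7/2213 ≈ 0.0031631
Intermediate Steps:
g(q) = -211 + q
g(148)/(-19917) = (-211 + 148)/(-19917) = -63*(-1/19917) = 7/2213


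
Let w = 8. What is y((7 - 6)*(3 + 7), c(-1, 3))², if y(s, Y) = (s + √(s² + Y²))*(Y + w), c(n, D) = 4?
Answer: 31104 + 5760*√29 ≈ 62123.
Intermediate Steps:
y(s, Y) = (8 + Y)*(s + √(Y² + s²)) (y(s, Y) = (s + √(s² + Y²))*(Y + 8) = (s + √(Y² + s²))*(8 + Y) = (8 + Y)*(s + √(Y² + s²)))
y((7 - 6)*(3 + 7), c(-1, 3))² = (8*((7 - 6)*(3 + 7)) + 8*√(4² + ((7 - 6)*(3 + 7))²) + 4*((7 - 6)*(3 + 7)) + 4*√(4² + ((7 - 6)*(3 + 7))²))² = (8*(1*10) + 8*√(16 + (1*10)²) + 4*(1*10) + 4*√(16 + (1*10)²))² = (8*10 + 8*√(16 + 10²) + 4*10 + 4*√(16 + 10²))² = (80 + 8*√(16 + 100) + 40 + 4*√(16 + 100))² = (80 + 8*√116 + 40 + 4*√116)² = (80 + 8*(2*√29) + 40 + 4*(2*√29))² = (80 + 16*√29 + 40 + 8*√29)² = (120 + 24*√29)²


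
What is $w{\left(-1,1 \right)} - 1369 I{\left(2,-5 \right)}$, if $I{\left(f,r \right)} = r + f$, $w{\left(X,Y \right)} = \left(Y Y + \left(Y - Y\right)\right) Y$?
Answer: $4108$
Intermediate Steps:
$w{\left(X,Y \right)} = Y^{3}$ ($w{\left(X,Y \right)} = \left(Y^{2} + 0\right) Y = Y^{2} Y = Y^{3}$)
$I{\left(f,r \right)} = f + r$
$w{\left(-1,1 \right)} - 1369 I{\left(2,-5 \right)} = 1^{3} - 1369 \left(2 - 5\right) = 1 - -4107 = 1 + 4107 = 4108$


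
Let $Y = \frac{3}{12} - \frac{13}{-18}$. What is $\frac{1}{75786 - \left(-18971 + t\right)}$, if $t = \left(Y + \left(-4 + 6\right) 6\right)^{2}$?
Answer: $\frac{1296}{122586983} \approx 1.0572 \cdot 10^{-5}$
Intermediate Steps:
$Y = \frac{35}{36}$ ($Y = 3 \cdot \frac{1}{12} - - \frac{13}{18} = \frac{1}{4} + \frac{13}{18} = \frac{35}{36} \approx 0.97222$)
$t = \frac{218089}{1296}$ ($t = \left(\frac{35}{36} + \left(-4 + 6\right) 6\right)^{2} = \left(\frac{35}{36} + 2 \cdot 6\right)^{2} = \left(\frac{35}{36} + 12\right)^{2} = \left(\frac{467}{36}\right)^{2} = \frac{218089}{1296} \approx 168.28$)
$\frac{1}{75786 - \left(-18971 + t\right)} = \frac{1}{75786 + \left(18971 - \frac{218089}{1296}\right)} = \frac{1}{75786 + \frac{24368327}{1296}} = \frac{1}{\frac{122586983}{1296}} = \frac{1296}{122586983}$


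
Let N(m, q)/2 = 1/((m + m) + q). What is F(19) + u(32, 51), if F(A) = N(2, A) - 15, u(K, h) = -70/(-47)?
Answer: -14511/1081 ≈ -13.424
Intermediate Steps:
u(K, h) = 70/47 (u(K, h) = -70*(-1/47) = 70/47)
N(m, q) = 2/(q + 2*m) (N(m, q) = 2/((m + m) + q) = 2/(2*m + q) = 2/(q + 2*m))
F(A) = -15 + 2/(4 + A) (F(A) = 2/(A + 2*2) - 15 = 2/(A + 4) - 15 = 2/(4 + A) - 15 = -15 + 2/(4 + A))
F(19) + u(32, 51) = (-58 - 15*19)/(4 + 19) + 70/47 = (-58 - 285)/23 + 70/47 = (1/23)*(-343) + 70/47 = -343/23 + 70/47 = -14511/1081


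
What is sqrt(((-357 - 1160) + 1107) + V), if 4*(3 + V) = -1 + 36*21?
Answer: I*sqrt(897)/2 ≈ 14.975*I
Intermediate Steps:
V = 743/4 (V = -3 + (-1 + 36*21)/4 = -3 + (-1 + 756)/4 = -3 + (1/4)*755 = -3 + 755/4 = 743/4 ≈ 185.75)
sqrt(((-357 - 1160) + 1107) + V) = sqrt(((-357 - 1160) + 1107) + 743/4) = sqrt((-1517 + 1107) + 743/4) = sqrt(-410 + 743/4) = sqrt(-897/4) = I*sqrt(897)/2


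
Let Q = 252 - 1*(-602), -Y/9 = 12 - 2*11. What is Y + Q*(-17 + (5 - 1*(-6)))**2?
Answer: 30834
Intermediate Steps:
Y = 90 (Y = -9*(12 - 2*11) = -9*(12 - 22) = -9*(-10) = 90)
Q = 854 (Q = 252 + 602 = 854)
Y + Q*(-17 + (5 - 1*(-6)))**2 = 90 + 854*(-17 + (5 - 1*(-6)))**2 = 90 + 854*(-17 + (5 + 6))**2 = 90 + 854*(-17 + 11)**2 = 90 + 854*(-6)**2 = 90 + 854*36 = 90 + 30744 = 30834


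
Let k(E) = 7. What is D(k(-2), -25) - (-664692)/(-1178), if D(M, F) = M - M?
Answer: -332346/589 ≈ -564.25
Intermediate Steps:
D(M, F) = 0
D(k(-2), -25) - (-664692)/(-1178) = 0 - (-664692)/(-1178) = 0 - (-664692)*(-1)/1178 = 0 - 1351*246/589 = 0 - 332346/589 = -332346/589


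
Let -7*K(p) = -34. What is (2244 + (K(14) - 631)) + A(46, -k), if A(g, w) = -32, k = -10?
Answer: 11101/7 ≈ 1585.9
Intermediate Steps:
K(p) = 34/7 (K(p) = -⅐*(-34) = 34/7)
(2244 + (K(14) - 631)) + A(46, -k) = (2244 + (34/7 - 631)) - 32 = (2244 - 4383/7) - 32 = 11325/7 - 32 = 11101/7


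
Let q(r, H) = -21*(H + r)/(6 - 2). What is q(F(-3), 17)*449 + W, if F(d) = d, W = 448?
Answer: -65107/2 ≈ -32554.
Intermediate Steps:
q(r, H) = -21*H/4 - 21*r/4 (q(r, H) = -(21*H/4 + 21*r/4) = -21*(H/4 + r/4) = -21*H/4 - 21*r/4)
q(F(-3), 17)*449 + W = (-21/4*17 - 21/4*(-3))*449 + 448 = (-357/4 + 63/4)*449 + 448 = -147/2*449 + 448 = -66003/2 + 448 = -65107/2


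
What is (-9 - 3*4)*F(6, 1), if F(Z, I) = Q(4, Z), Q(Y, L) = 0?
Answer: 0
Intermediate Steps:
F(Z, I) = 0
(-9 - 3*4)*F(6, 1) = (-9 - 3*4)*0 = (-9 - 12)*0 = -21*0 = 0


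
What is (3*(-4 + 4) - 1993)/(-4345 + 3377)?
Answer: 1993/968 ≈ 2.0589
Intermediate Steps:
(3*(-4 + 4) - 1993)/(-4345 + 3377) = (3*0 - 1993)/(-968) = (0 - 1993)*(-1/968) = -1993*(-1/968) = 1993/968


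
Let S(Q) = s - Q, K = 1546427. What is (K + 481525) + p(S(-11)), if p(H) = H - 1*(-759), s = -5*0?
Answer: 2028722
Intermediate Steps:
s = 0
S(Q) = -Q (S(Q) = 0 - Q = -Q)
p(H) = 759 + H (p(H) = H + 759 = 759 + H)
(K + 481525) + p(S(-11)) = (1546427 + 481525) + (759 - 1*(-11)) = 2027952 + (759 + 11) = 2027952 + 770 = 2028722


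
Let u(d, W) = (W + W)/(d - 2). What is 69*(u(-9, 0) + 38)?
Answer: 2622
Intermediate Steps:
u(d, W) = 2*W/(-2 + d) (u(d, W) = (2*W)/(-2 + d) = 2*W/(-2 + d))
69*(u(-9, 0) + 38) = 69*(2*0/(-2 - 9) + 38) = 69*(2*0/(-11) + 38) = 69*(2*0*(-1/11) + 38) = 69*(0 + 38) = 69*38 = 2622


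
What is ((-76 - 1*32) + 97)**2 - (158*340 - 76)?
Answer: -53523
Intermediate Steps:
((-76 - 1*32) + 97)**2 - (158*340 - 76) = ((-76 - 32) + 97)**2 - (53720 - 76) = (-108 + 97)**2 - 1*53644 = (-11)**2 - 53644 = 121 - 53644 = -53523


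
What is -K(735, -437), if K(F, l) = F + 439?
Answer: -1174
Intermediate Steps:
K(F, l) = 439 + F
-K(735, -437) = -(439 + 735) = -1*1174 = -1174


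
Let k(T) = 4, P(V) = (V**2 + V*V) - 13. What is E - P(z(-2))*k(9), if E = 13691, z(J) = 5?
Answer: 13543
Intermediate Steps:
P(V) = -13 + 2*V**2 (P(V) = (V**2 + V**2) - 13 = 2*V**2 - 13 = -13 + 2*V**2)
E - P(z(-2))*k(9) = 13691 - (-13 + 2*5**2)*4 = 13691 - (-13 + 2*25)*4 = 13691 - (-13 + 50)*4 = 13691 - 37*4 = 13691 - 1*148 = 13691 - 148 = 13543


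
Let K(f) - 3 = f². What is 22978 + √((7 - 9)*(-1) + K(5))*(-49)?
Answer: 22978 - 49*√30 ≈ 22710.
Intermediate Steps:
K(f) = 3 + f²
22978 + √((7 - 9)*(-1) + K(5))*(-49) = 22978 + √((7 - 9)*(-1) + (3 + 5²))*(-49) = 22978 + √(-2*(-1) + (3 + 25))*(-49) = 22978 + √(2 + 28)*(-49) = 22978 + √30*(-49) = 22978 - 49*√30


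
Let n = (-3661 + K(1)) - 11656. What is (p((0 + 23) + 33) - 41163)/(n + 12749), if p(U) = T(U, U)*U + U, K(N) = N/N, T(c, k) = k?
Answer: 37971/2567 ≈ 14.792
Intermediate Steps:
K(N) = 1
n = -15316 (n = (-3661 + 1) - 11656 = -3660 - 11656 = -15316)
p(U) = U + U² (p(U) = U*U + U = U² + U = U + U²)
(p((0 + 23) + 33) - 41163)/(n + 12749) = (((0 + 23) + 33)*(1 + ((0 + 23) + 33)) - 41163)/(-15316 + 12749) = ((23 + 33)*(1 + (23 + 33)) - 41163)/(-2567) = (56*(1 + 56) - 41163)*(-1/2567) = (56*57 - 41163)*(-1/2567) = (3192 - 41163)*(-1/2567) = -37971*(-1/2567) = 37971/2567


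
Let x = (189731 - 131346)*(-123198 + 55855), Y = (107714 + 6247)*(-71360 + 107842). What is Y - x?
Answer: 8089346257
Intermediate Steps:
Y = 4157525202 (Y = 113961*36482 = 4157525202)
x = -3931821055 (x = 58385*(-67343) = -3931821055)
Y - x = 4157525202 - 1*(-3931821055) = 4157525202 + 3931821055 = 8089346257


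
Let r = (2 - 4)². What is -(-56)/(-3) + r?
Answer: -44/3 ≈ -14.667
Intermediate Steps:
r = 4 (r = (-2)² = 4)
-(-56)/(-3) + r = -(-56)/(-3) + 4 = -(-56)*(-1)/3 + 4 = -7*8/3 + 4 = -56/3 + 4 = -44/3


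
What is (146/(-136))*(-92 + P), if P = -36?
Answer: 2336/17 ≈ 137.41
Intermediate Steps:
(146/(-136))*(-92 + P) = (146/(-136))*(-92 - 36) = (146*(-1/136))*(-128) = -73/68*(-128) = 2336/17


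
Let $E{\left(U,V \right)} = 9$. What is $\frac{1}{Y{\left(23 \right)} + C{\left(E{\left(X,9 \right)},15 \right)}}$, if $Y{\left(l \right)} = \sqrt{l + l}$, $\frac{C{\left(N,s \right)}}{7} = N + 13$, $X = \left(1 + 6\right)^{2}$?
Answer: $\frac{77}{11835} - \frac{\sqrt{46}}{23670} \approx 0.0062196$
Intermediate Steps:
$X = 49$ ($X = 7^{2} = 49$)
$C{\left(N,s \right)} = 91 + 7 N$ ($C{\left(N,s \right)} = 7 \left(N + 13\right) = 7 \left(13 + N\right) = 91 + 7 N$)
$Y{\left(l \right)} = \sqrt{2} \sqrt{l}$ ($Y{\left(l \right)} = \sqrt{2 l} = \sqrt{2} \sqrt{l}$)
$\frac{1}{Y{\left(23 \right)} + C{\left(E{\left(X,9 \right)},15 \right)}} = \frac{1}{\sqrt{2} \sqrt{23} + \left(91 + 7 \cdot 9\right)} = \frac{1}{\sqrt{46} + \left(91 + 63\right)} = \frac{1}{\sqrt{46} + 154} = \frac{1}{154 + \sqrt{46}}$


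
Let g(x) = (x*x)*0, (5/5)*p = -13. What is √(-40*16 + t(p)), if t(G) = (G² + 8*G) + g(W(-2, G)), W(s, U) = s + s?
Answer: 5*I*√23 ≈ 23.979*I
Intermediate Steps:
W(s, U) = 2*s
p = -13
g(x) = 0 (g(x) = x²*0 = 0)
t(G) = G² + 8*G (t(G) = (G² + 8*G) + 0 = G² + 8*G)
√(-40*16 + t(p)) = √(-40*16 - 13*(8 - 13)) = √(-640 - 13*(-5)) = √(-640 + 65) = √(-575) = 5*I*√23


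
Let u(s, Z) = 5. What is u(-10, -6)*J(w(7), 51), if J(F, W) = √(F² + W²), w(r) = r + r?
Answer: 5*√2797 ≈ 264.43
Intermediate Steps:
w(r) = 2*r
u(-10, -6)*J(w(7), 51) = 5*√((2*7)² + 51²) = 5*√(14² + 2601) = 5*√(196 + 2601) = 5*√2797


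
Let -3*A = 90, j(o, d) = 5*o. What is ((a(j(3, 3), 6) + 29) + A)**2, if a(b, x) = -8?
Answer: 81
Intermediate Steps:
A = -30 (A = -1/3*90 = -30)
((a(j(3, 3), 6) + 29) + A)**2 = ((-8 + 29) - 30)**2 = (21 - 30)**2 = (-9)**2 = 81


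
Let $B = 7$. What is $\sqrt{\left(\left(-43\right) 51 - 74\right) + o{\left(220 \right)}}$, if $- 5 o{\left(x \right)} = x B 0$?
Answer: $i \sqrt{2267} \approx 47.613 i$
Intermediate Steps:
$o{\left(x \right)} = 0$ ($o{\left(x \right)} = - \frac{x 7 \cdot 0}{5} = - \frac{7 x 0}{5} = \left(- \frac{1}{5}\right) 0 = 0$)
$\sqrt{\left(\left(-43\right) 51 - 74\right) + o{\left(220 \right)}} = \sqrt{\left(\left(-43\right) 51 - 74\right) + 0} = \sqrt{\left(-2193 - 74\right) + 0} = \sqrt{-2267 + 0} = \sqrt{-2267} = i \sqrt{2267}$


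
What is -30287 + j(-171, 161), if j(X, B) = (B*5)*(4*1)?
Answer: -27067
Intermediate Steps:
j(X, B) = 20*B (j(X, B) = (5*B)*4 = 20*B)
-30287 + j(-171, 161) = -30287 + 20*161 = -30287 + 3220 = -27067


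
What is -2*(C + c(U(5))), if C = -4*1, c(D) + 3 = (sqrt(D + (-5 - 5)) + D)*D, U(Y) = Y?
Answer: -36 - 10*I*sqrt(5) ≈ -36.0 - 22.361*I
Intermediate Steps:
c(D) = -3 + D*(D + sqrt(-10 + D)) (c(D) = -3 + (sqrt(D + (-5 - 5)) + D)*D = -3 + (sqrt(D - 10) + D)*D = -3 + (sqrt(-10 + D) + D)*D = -3 + (D + sqrt(-10 + D))*D = -3 + D*(D + sqrt(-10 + D)))
C = -4
-2*(C + c(U(5))) = -2*(-4 + (-3 + 5**2 + 5*sqrt(-10 + 5))) = -2*(-4 + (-3 + 25 + 5*sqrt(-5))) = -2*(-4 + (-3 + 25 + 5*(I*sqrt(5)))) = -2*(-4 + (-3 + 25 + 5*I*sqrt(5))) = -2*(-4 + (22 + 5*I*sqrt(5))) = -2*(18 + 5*I*sqrt(5)) = -36 - 10*I*sqrt(5)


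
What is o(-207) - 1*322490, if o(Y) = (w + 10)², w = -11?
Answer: -322489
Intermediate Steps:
o(Y) = 1 (o(Y) = (-11 + 10)² = (-1)² = 1)
o(-207) - 1*322490 = 1 - 1*322490 = 1 - 322490 = -322489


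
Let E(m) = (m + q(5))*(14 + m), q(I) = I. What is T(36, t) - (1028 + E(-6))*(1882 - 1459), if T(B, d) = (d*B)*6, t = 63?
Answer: -417852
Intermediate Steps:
E(m) = (5 + m)*(14 + m) (E(m) = (m + 5)*(14 + m) = (5 + m)*(14 + m))
T(B, d) = 6*B*d (T(B, d) = (B*d)*6 = 6*B*d)
T(36, t) - (1028 + E(-6))*(1882 - 1459) = 6*36*63 - (1028 + (70 + (-6)² + 19*(-6)))*(1882 - 1459) = 13608 - (1028 + (70 + 36 - 114))*423 = 13608 - (1028 - 8)*423 = 13608 - 1020*423 = 13608 - 1*431460 = 13608 - 431460 = -417852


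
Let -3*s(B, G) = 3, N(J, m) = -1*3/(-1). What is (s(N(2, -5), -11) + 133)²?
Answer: 17424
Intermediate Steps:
N(J, m) = 3 (N(J, m) = -3*(-1) = 3)
s(B, G) = -1 (s(B, G) = -⅓*3 = -1)
(s(N(2, -5), -11) + 133)² = (-1 + 133)² = 132² = 17424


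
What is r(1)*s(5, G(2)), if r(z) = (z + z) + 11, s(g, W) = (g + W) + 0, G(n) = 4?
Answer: 117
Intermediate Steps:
s(g, W) = W + g (s(g, W) = (W + g) + 0 = W + g)
r(z) = 11 + 2*z (r(z) = 2*z + 11 = 11 + 2*z)
r(1)*s(5, G(2)) = (11 + 2*1)*(4 + 5) = (11 + 2)*9 = 13*9 = 117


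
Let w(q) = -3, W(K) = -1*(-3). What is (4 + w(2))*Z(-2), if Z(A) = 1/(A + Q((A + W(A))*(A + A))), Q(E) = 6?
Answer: ¼ ≈ 0.25000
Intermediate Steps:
W(K) = 3
Z(A) = 1/(6 + A) (Z(A) = 1/(A + 6) = 1/(6 + A))
(4 + w(2))*Z(-2) = (4 - 3)/(6 - 2) = 1/4 = 1*(¼) = ¼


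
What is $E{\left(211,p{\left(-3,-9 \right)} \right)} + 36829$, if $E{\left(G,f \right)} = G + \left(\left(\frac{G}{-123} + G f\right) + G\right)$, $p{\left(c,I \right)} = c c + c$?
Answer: $\frac{4737380}{123} \approx 38515.0$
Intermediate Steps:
$p{\left(c,I \right)} = c + c^{2}$ ($p{\left(c,I \right)} = c^{2} + c = c + c^{2}$)
$E{\left(G,f \right)} = \frac{245 G}{123} + G f$ ($E{\left(G,f \right)} = G + \left(\left(- \frac{G}{123} + G f\right) + G\right) = G + \left(\frac{122 G}{123} + G f\right) = \frac{245 G}{123} + G f$)
$E{\left(211,p{\left(-3,-9 \right)} \right)} + 36829 = \frac{1}{123} \cdot 211 \left(245 + 123 \left(- 3 \left(1 - 3\right)\right)\right) + 36829 = \frac{1}{123} \cdot 211 \left(245 + 123 \left(\left(-3\right) \left(-2\right)\right)\right) + 36829 = \frac{1}{123} \cdot 211 \left(245 + 123 \cdot 6\right) + 36829 = \frac{1}{123} \cdot 211 \left(245 + 738\right) + 36829 = \frac{1}{123} \cdot 211 \cdot 983 + 36829 = \frac{207413}{123} + 36829 = \frac{4737380}{123}$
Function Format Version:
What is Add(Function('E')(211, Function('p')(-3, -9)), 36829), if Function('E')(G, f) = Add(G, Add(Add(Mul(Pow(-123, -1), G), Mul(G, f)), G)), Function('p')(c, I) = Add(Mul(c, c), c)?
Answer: Rational(4737380, 123) ≈ 38515.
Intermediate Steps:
Function('p')(c, I) = Add(c, Pow(c, 2)) (Function('p')(c, I) = Add(Pow(c, 2), c) = Add(c, Pow(c, 2)))
Function('E')(G, f) = Add(Mul(Rational(245, 123), G), Mul(G, f)) (Function('E')(G, f) = Add(G, Add(Add(Mul(Rational(-1, 123), G), Mul(G, f)), G)) = Add(G, Add(Mul(Rational(122, 123), G), Mul(G, f))) = Add(Mul(Rational(245, 123), G), Mul(G, f)))
Add(Function('E')(211, Function('p')(-3, -9)), 36829) = Add(Mul(Rational(1, 123), 211, Add(245, Mul(123, Mul(-3, Add(1, -3))))), 36829) = Add(Mul(Rational(1, 123), 211, Add(245, Mul(123, Mul(-3, -2)))), 36829) = Add(Mul(Rational(1, 123), 211, Add(245, Mul(123, 6))), 36829) = Add(Mul(Rational(1, 123), 211, Add(245, 738)), 36829) = Add(Mul(Rational(1, 123), 211, 983), 36829) = Add(Rational(207413, 123), 36829) = Rational(4737380, 123)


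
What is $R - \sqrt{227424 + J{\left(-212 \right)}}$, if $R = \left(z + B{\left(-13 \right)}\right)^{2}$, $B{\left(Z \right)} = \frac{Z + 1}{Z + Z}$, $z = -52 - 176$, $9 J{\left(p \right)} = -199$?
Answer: $\frac{8749764}{169} - \frac{\sqrt{2046617}}{3} \approx 51297.0$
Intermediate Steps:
$J{\left(p \right)} = - \frac{199}{9}$ ($J{\left(p \right)} = \frac{1}{9} \left(-199\right) = - \frac{199}{9}$)
$z = -228$
$B{\left(Z \right)} = \frac{1 + Z}{2 Z}$
$R = \frac{8749764}{169}$ ($R = \left(-228 + \frac{1 - 13}{2 \left(-13\right)}\right)^{2} = \left(-228 + \frac{1}{2} \left(- \frac{1}{13}\right) \left(-12\right)\right)^{2} = \left(-228 + \frac{6}{13}\right)^{2} = \left(- \frac{2958}{13}\right)^{2} = \frac{8749764}{169} \approx 51774.0$)
$R - \sqrt{227424 + J{\left(-212 \right)}} = \frac{8749764}{169} - \sqrt{227424 - \frac{199}{9}} = \frac{8749764}{169} - \sqrt{\frac{2046617}{9}} = \frac{8749764}{169} - \frac{\sqrt{2046617}}{3}$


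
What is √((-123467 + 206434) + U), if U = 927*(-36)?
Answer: √49595 ≈ 222.70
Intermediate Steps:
U = -33372
√((-123467 + 206434) + U) = √((-123467 + 206434) - 33372) = √(82967 - 33372) = √49595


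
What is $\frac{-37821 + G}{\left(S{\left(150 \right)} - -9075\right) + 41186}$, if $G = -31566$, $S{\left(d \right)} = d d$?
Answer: $- \frac{69387}{72761} \approx -0.95363$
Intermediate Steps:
$S{\left(d \right)} = d^{2}$
$\frac{-37821 + G}{\left(S{\left(150 \right)} - -9075\right) + 41186} = \frac{-37821 - 31566}{\left(150^{2} - -9075\right) + 41186} = - \frac{69387}{\left(22500 + 9075\right) + 41186} = - \frac{69387}{31575 + 41186} = - \frac{69387}{72761}$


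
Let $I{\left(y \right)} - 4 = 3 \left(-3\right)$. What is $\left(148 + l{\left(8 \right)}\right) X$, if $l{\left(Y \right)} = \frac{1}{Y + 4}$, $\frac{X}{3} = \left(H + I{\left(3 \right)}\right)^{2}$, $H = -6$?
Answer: $\frac{215017}{4} \approx 53754.0$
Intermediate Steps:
$I{\left(y \right)} = -5$ ($I{\left(y \right)} = 4 + 3 \left(-3\right) = 4 - 9 = -5$)
$X = 363$ ($X = 3 \left(-6 - 5\right)^{2} = 3 \left(-11\right)^{2} = 3 \cdot 121 = 363$)
$l{\left(Y \right)} = \frac{1}{4 + Y}$
$\left(148 + l{\left(8 \right)}\right) X = \left(148 + \frac{1}{4 + 8}\right) 363 = \left(148 + \frac{1}{12}\right) 363 = \frac{1777}{12} \cdot 363 = \frac{215017}{4}$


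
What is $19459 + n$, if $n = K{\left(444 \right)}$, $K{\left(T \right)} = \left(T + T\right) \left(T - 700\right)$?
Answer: $-207869$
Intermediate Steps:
$K{\left(T \right)} = 2 T \left(-700 + T\right)$
$n = -227328$ ($n = 2 \cdot 444 \left(-700 + 444\right) = 2 \cdot 444 \left(-256\right) = -227328$)
$19459 + n = 19459 - 227328 = -207869$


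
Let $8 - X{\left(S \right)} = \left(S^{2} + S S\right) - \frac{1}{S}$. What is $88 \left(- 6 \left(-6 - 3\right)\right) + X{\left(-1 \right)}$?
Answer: $4757$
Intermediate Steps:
$X{\left(S \right)} = 8 + \frac{1}{S} - 2 S^{2}$ ($X{\left(S \right)} = 8 - \left(\left(S^{2} + S S\right) - \frac{1}{S}\right) = 8 - \left(\left(S^{2} + S^{2}\right) - \frac{1}{S}\right) = 8 - \left(2 S^{2} - \frac{1}{S}\right) = 8 - \left(- \frac{1}{S} + 2 S^{2}\right) = 8 + \frac{1}{S} - 2 S^{2}$)
$88 \left(- 6 \left(-6 - 3\right)\right) + X{\left(-1 \right)} = 88 \left(- 6 \left(-6 - 3\right)\right) + \left(8 + \frac{1}{-1} - 2 \left(-1\right)^{2}\right) = 88 \left(\left(-6\right) \left(-9\right)\right) - -5 = 88 \cdot 54 - -5 = 4752 + 5 = 4757$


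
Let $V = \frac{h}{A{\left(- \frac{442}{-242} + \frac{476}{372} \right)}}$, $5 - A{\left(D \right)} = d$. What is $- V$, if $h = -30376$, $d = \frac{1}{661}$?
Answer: $\frac{2509817}{413} \approx 6077.0$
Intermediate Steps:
$d = \frac{1}{661} \approx 0.0015129$
$A{\left(D \right)} = \frac{3304}{661}$ ($A{\left(D \right)} = 5 - \frac{1}{661} = \frac{3304}{661}$)
$V = - \frac{2509817}{413}$ ($V = - \frac{30376}{\frac{3304}{661}} = \left(-30376\right) \frac{661}{3304} = - \frac{2509817}{413} \approx -6077.0$)
$- V = \left(-1\right) \left(- \frac{2509817}{413}\right) = \frac{2509817}{413}$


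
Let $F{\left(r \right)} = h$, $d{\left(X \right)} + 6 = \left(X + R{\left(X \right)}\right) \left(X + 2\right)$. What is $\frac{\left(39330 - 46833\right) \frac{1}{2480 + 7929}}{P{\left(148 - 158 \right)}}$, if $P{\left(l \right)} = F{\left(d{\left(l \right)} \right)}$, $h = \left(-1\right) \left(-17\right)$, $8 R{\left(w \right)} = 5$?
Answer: $- \frac{7503}{176953} \approx -0.042401$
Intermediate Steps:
$R{\left(w \right)} = \frac{5}{8}$ ($R{\left(w \right)} = \frac{1}{8} \cdot 5 = \frac{5}{8}$)
$d{\left(X \right)} = -6 + \left(2 + X\right) \left(\frac{5}{8} + X\right)$ ($d{\left(X \right)} = -6 + \left(X + \frac{5}{8}\right) \left(X + 2\right) = -6 + \left(\frac{5}{8} + X\right) \left(2 + X\right) = -6 + \left(2 + X\right) \left(\frac{5}{8} + X\right)$)
$h = 17$
$F{\left(r \right)} = 17$
$P{\left(l \right)} = 17$
$\frac{\left(39330 - 46833\right) \frac{1}{2480 + 7929}}{P{\left(148 - 158 \right)}} = \frac{\left(39330 - 46833\right) \frac{1}{2480 + 7929}}{17} = - \frac{7503}{10409} \cdot \frac{1}{17} = \left(-7503\right) \frac{1}{10409} \cdot \frac{1}{17} = \left(- \frac{7503}{10409}\right) \frac{1}{17} = - \frac{7503}{176953}$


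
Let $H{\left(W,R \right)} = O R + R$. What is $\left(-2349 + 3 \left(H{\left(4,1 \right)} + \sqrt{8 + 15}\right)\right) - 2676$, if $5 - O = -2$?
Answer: $-5001 + 3 \sqrt{23} \approx -4986.6$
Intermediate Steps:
$O = 7$ ($O = 5 - -2 = 5 + 2 = 7$)
$H{\left(W,R \right)} = 8 R$ ($H{\left(W,R \right)} = 7 R + R = 8 R$)
$\left(-2349 + 3 \left(H{\left(4,1 \right)} + \sqrt{8 + 15}\right)\right) - 2676 = \left(-2349 + 3 \left(8 \cdot 1 + \sqrt{8 + 15}\right)\right) - 2676 = \left(-2349 + 3 \left(8 + \sqrt{23}\right)\right) - 2676 = \left(-2349 + \left(24 + 3 \sqrt{23}\right)\right) - 2676 = \left(-2325 + 3 \sqrt{23}\right) - 2676 = -5001 + 3 \sqrt{23}$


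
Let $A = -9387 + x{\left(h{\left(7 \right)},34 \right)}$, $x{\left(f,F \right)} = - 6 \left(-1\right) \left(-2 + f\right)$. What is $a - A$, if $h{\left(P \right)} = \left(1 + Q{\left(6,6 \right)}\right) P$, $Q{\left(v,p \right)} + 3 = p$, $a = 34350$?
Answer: $43581$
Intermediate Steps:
$Q{\left(v,p \right)} = -3 + p$
$h{\left(P \right)} = 4 P$ ($h{\left(P \right)} = \left(1 + \left(-3 + 6\right)\right) P = \left(1 + 3\right) P = 4 P$)
$x{\left(f,F \right)} = -12 + 6 f$ ($x{\left(f,F \right)} = - \left(-6\right) \left(-2 + f\right) = - (12 - 6 f) = -12 + 6 f$)
$A = -9231$ ($A = -9387 - \left(12 - 6 \cdot 4 \cdot 7\right) = -9387 + \left(-12 + 6 \cdot 28\right) = -9387 + \left(-12 + 168\right) = -9387 + 156 = -9231$)
$a - A = 34350 - -9231 = 34350 + 9231 = 43581$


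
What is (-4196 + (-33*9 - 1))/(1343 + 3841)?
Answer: -749/864 ≈ -0.86690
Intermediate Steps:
(-4196 + (-33*9 - 1))/(1343 + 3841) = (-4196 + (-297 - 1))/5184 = (-4196 - 298)*(1/5184) = -4494*1/5184 = -749/864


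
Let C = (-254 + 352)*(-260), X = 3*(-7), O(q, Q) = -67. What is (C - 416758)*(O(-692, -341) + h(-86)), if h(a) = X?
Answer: 38916944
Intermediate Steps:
X = -21
C = -25480 (C = 98*(-260) = -25480)
h(a) = -21
(C - 416758)*(O(-692, -341) + h(-86)) = (-25480 - 416758)*(-67 - 21) = -442238*(-88) = 38916944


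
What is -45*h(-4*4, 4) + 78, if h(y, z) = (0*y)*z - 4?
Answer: 258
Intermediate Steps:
h(y, z) = -4 (h(y, z) = 0*z - 4 = 0 - 4 = -4)
-45*h(-4*4, 4) + 78 = -45*(-4) + 78 = 180 + 78 = 258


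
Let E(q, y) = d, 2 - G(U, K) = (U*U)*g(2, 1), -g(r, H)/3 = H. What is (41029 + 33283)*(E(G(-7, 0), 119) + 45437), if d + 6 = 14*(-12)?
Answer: 3363584056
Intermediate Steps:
g(r, H) = -3*H
G(U, K) = 2 + 3*U**2 (G(U, K) = 2 - U*U*(-3*1) = 2 - U**2*(-3) = 2 - (-3)*U**2 = 2 + 3*U**2)
d = -174 (d = -6 + 14*(-12) = -6 - 168 = -174)
E(q, y) = -174
(41029 + 33283)*(E(G(-7, 0), 119) + 45437) = (41029 + 33283)*(-174 + 45437) = 74312*45263 = 3363584056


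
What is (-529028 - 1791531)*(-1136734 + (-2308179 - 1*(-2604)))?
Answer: 7988081130731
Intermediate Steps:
(-529028 - 1791531)*(-1136734 + (-2308179 - 1*(-2604))) = -2320559*(-1136734 + (-2308179 + 2604)) = -2320559*(-1136734 - 2305575) = -2320559*(-3442309) = 7988081130731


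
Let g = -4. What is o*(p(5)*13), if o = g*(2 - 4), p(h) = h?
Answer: 520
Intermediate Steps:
o = 8 (o = -4*(2 - 4) = -4*(-2) = 8)
o*(p(5)*13) = 8*(5*13) = 8*65 = 520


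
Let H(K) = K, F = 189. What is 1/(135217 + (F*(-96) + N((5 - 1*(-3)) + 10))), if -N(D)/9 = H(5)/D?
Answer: 2/234141 ≈ 8.5419e-6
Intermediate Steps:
N(D) = -45/D
1/(135217 + (F*(-96) + N((5 - 1*(-3)) + 10))) = 1/(135217 + (189*(-96) - 45/((5 - 1*(-3)) + 10))) = 1/(135217 + (-18144 - 45/((5 + 3) + 10))) = 1/(135217 + (-18144 - 45/(8 + 10))) = 1/(135217 + (-18144 - 45/18)) = 1/(135217 + (-18144 - 45*1/18)) = 1/(135217 + (-18144 - 5/2)) = 1/(135217 - 36293/2) = 1/(234141/2) = 2/234141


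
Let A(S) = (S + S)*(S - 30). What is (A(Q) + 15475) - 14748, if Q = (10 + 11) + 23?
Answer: 1959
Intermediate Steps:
Q = 44 (Q = 21 + 23 = 44)
A(S) = 2*S*(-30 + S) (A(S) = (2*S)*(-30 + S) = 2*S*(-30 + S))
(A(Q) + 15475) - 14748 = (2*44*(-30 + 44) + 15475) - 14748 = (2*44*14 + 15475) - 14748 = (1232 + 15475) - 14748 = 16707 - 14748 = 1959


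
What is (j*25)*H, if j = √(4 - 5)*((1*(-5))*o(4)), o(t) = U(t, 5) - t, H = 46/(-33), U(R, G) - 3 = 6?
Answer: 28750*I/33 ≈ 871.21*I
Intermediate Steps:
U(R, G) = 9 (U(R, G) = 3 + 6 = 9)
H = -46/33 (H = 46*(-1/33) = -46/33 ≈ -1.3939)
o(t) = 9 - t
j = -25*I (j = √(4 - 5)*((1*(-5))*(9 - 1*4)) = √(-1)*(-5*(9 - 4)) = I*(-5*5) = I*(-25) = -25*I ≈ -25.0*I)
(j*25)*H = (-25*I*25)*(-46/33) = -625*I*(-46/33) = 28750*I/33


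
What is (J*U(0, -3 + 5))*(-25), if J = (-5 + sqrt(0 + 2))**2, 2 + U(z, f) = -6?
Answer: 5400 - 2000*sqrt(2) ≈ 2571.6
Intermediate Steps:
U(z, f) = -8 (U(z, f) = -2 - 6 = -8)
J = (-5 + sqrt(2))**2 ≈ 12.858
(J*U(0, -3 + 5))*(-25) = ((5 - sqrt(2))**2*(-8))*(-25) = -8*(5 - sqrt(2))**2*(-25) = 200*(5 - sqrt(2))**2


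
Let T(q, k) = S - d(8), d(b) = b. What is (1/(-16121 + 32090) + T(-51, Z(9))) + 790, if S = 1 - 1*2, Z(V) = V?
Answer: 12471790/15969 ≈ 781.00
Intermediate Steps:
S = -1 (S = 1 - 2 = -1)
T(q, k) = -9 (T(q, k) = -1 - 1*8 = -1 - 8 = -9)
(1/(-16121 + 32090) + T(-51, Z(9))) + 790 = (1/(-16121 + 32090) - 9) + 790 = (1/15969 - 9) + 790 = -143720/15969 + 790 = 12471790/15969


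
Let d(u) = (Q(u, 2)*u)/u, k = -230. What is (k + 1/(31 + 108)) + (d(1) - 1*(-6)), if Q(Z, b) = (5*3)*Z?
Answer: -29050/139 ≈ -208.99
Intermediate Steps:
Q(Z, b) = 15*Z
d(u) = 15*u (d(u) = ((15*u)*u)/u = (15*u**2)/u = 15*u)
(k + 1/(31 + 108)) + (d(1) - 1*(-6)) = (-230 + 1/(31 + 108)) + (15*1 - 1*(-6)) = (-230 + 1/139) + (15 + 6) = (-230 + 1/139) + 21 = -31969/139 + 21 = -29050/139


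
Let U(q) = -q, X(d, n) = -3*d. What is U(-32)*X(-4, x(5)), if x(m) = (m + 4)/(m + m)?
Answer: 384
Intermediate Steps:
x(m) = (4 + m)/(2*m) (x(m) = (4 + m)/((2*m)) = (4 + m)*(1/(2*m)) = (4 + m)/(2*m))
U(-32)*X(-4, x(5)) = (-1*(-32))*(-3*(-4)) = 32*12 = 384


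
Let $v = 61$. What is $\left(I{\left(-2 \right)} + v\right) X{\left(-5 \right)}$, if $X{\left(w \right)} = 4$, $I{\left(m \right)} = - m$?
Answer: $252$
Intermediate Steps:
$\left(I{\left(-2 \right)} + v\right) X{\left(-5 \right)} = \left(\left(-1\right) \left(-2\right) + 61\right) 4 = \left(2 + 61\right) 4 = 63 \cdot 4 = 252$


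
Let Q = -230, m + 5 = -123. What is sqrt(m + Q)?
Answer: I*sqrt(358) ≈ 18.921*I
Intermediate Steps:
m = -128 (m = -5 - 123 = -128)
sqrt(m + Q) = sqrt(-128 - 230) = sqrt(-358) = I*sqrt(358)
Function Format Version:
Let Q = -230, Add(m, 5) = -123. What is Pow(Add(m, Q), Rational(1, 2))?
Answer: Mul(I, Pow(358, Rational(1, 2))) ≈ Mul(18.921, I)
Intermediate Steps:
m = -128 (m = Add(-5, -123) = -128)
Pow(Add(m, Q), Rational(1, 2)) = Pow(Add(-128, -230), Rational(1, 2)) = Pow(-358, Rational(1, 2)) = Mul(I, Pow(358, Rational(1, 2)))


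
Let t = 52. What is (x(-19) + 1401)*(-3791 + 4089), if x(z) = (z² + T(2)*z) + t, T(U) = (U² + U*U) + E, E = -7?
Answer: 534910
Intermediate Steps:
T(U) = -7 + 2*U² (T(U) = (U² + U*U) - 7 = (U² + U²) - 7 = 2*U² - 7 = -7 + 2*U²)
x(z) = 52 + z + z² (x(z) = (z² + (-7 + 2*2²)*z) + 52 = (z² + (-7 + 2*4)*z) + 52 = (z² + (-7 + 8)*z) + 52 = (z² + 1*z) + 52 = (z² + z) + 52 = (z + z²) + 52 = 52 + z + z²)
(x(-19) + 1401)*(-3791 + 4089) = ((52 - 19 + (-19)²) + 1401)*(-3791 + 4089) = ((52 - 19 + 361) + 1401)*298 = (394 + 1401)*298 = 1795*298 = 534910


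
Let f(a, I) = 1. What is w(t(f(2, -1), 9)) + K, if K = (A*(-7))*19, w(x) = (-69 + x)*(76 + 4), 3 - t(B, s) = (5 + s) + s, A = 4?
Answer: -7652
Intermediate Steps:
t(B, s) = -2 - 2*s (t(B, s) = 3 - ((5 + s) + s) = 3 - (5 + 2*s) = 3 + (-5 - 2*s) = -2 - 2*s)
w(x) = -5520 + 80*x (w(x) = (-69 + x)*80 = -5520 + 80*x)
K = -532 (K = (4*(-7))*19 = -28*19 = -532)
w(t(f(2, -1), 9)) + K = (-5520 + 80*(-2 - 2*9)) - 532 = (-5520 + 80*(-2 - 18)) - 532 = (-5520 + 80*(-20)) - 532 = (-5520 - 1600) - 532 = -7120 - 532 = -7652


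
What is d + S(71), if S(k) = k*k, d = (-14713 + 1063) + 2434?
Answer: -6175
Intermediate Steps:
d = -11216 (d = -13650 + 2434 = -11216)
S(k) = k²
d + S(71) = -11216 + 71² = -11216 + 5041 = -6175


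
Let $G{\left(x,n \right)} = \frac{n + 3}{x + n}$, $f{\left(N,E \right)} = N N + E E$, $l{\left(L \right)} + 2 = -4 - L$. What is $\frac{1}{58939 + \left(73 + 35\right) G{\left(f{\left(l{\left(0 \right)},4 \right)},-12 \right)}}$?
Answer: $\frac{10}{589147} \approx 1.6974 \cdot 10^{-5}$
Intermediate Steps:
$l{\left(L \right)} = -6 - L$ ($l{\left(L \right)} = -2 - \left(4 + L\right) = -6 - L$)
$f{\left(N,E \right)} = E^{2} + N^{2}$ ($f{\left(N,E \right)} = N^{2} + E^{2} = E^{2} + N^{2}$)
$G{\left(x,n \right)} = \frac{3 + n}{n + x}$
$\frac{1}{58939 + \left(73 + 35\right) G{\left(f{\left(l{\left(0 \right)},4 \right)},-12 \right)}} = \frac{1}{58939 + \left(73 + 35\right) \frac{3 - 12}{-12 + \left(4^{2} + \left(-6 - 0\right)^{2}\right)}} = \frac{1}{58939 + 108 \frac{1}{-12 + \left(16 + \left(-6 + 0\right)^{2}\right)} \left(-9\right)} = \frac{1}{58939 + 108 \frac{1}{-12 + \left(16 + \left(-6\right)^{2}\right)} \left(-9\right)} = \frac{1}{58939 + 108 \frac{1}{-12 + \left(16 + 36\right)} \left(-9\right)} = \frac{1}{58939 + 108 \frac{1}{-12 + 52} \left(-9\right)} = \frac{1}{58939 + 108 \cdot \frac{1}{40} \left(-9\right)} = \frac{1}{58939 + 108 \left(- \frac{9}{40}\right)} = \frac{1}{58939 - \frac{243}{10}} = \frac{1}{\frac{589147}{10}} = \frac{10}{589147}$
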